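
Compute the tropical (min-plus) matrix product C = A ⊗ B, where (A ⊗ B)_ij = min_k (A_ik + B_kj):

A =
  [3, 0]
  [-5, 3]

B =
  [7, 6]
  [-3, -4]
A ⊗ B =
  [-3, -4]
  [0, -1]

Apply the min-plus product entry-by-entry:
  C[0][0] = min over k of (A[0][0] + B[0][0] = 3 + 7 = 10, A[0][1] + B[1][0] = 0 + -3 = -3) = -3 (attained at k = 1)
  C[0][1] = min over k of (A[0][0] + B[0][1] = 3 + 6 = 9, A[0][1] + B[1][1] = 0 + -4 = -4) = -4 (attained at k = 1)
  C[1][0] = min over k of (A[1][0] + B[0][0] = -5 + 7 = 2, A[1][1] + B[1][0] = 3 + -3 = 0) = 0 (attained at k = 1)
  C[1][1] = min over k of (A[1][0] + B[0][1] = -5 + 6 = 1, A[1][1] + B[1][1] = 3 + -4 = -1) = -1 (attained at k = 1)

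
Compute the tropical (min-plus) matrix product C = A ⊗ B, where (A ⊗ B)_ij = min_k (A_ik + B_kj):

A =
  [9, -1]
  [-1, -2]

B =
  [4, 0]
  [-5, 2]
A ⊗ B =
  [-6, 1]
  [-7, -1]

Apply the min-plus product entry-by-entry:
  C[0][0] = min over k of (A[0][0] + B[0][0] = 9 + 4 = 13, A[0][1] + B[1][0] = -1 + -5 = -6) = -6 (attained at k = 1)
  C[0][1] = min over k of (A[0][0] + B[0][1] = 9 + 0 = 9, A[0][1] + B[1][1] = -1 + 2 = 1) = 1 (attained at k = 1)
  C[1][0] = min over k of (A[1][0] + B[0][0] = -1 + 4 = 3, A[1][1] + B[1][0] = -2 + -5 = -7) = -7 (attained at k = 1)
  C[1][1] = min over k of (A[1][0] + B[0][1] = -1 + 0 = -1, A[1][1] + B[1][1] = -2 + 2 = 0) = -1 (attained at k = 0)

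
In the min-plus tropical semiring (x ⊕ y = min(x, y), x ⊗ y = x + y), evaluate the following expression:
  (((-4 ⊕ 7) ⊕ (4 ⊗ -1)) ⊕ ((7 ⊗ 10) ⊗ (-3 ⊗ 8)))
(((-4 ⊕ 7) ⊕ (4 ⊗ -1)) ⊕ ((7 ⊗ 10) ⊗ (-3 ⊗ 8))) = -4

Expand innermost to outermost. Recall ⊕ takes the minimum of its arguments and ⊗ takes their sum. Working out the expression (((-4 ⊕ 7) ⊕ (4 ⊗ -1)) ⊕ ((7 ⊗ 10) ⊗ (-3 ⊗ 8))) gives -4.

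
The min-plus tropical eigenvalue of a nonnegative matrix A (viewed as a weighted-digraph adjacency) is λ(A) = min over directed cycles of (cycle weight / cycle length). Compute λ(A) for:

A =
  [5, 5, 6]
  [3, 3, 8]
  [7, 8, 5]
λ(A) = 3

Enumerate directed cycles and compute their means (weight / length). Sample:
  cycle 0 → 0: weight = 5, length = 1, mean = 5/1 ≈ 5.000
  cycle 1 → 1: weight = 3, length = 1, mean = 3/1 ≈ 3.000
  cycle 2 → 2: weight = 5, length = 1, mean = 5/1 ≈ 5.000
  cycle 0 → 1 → 0: weight = 8, length = 2, mean = 8/2 ≈ 4.000
  cycle 0 → 2 → 0: weight = 13, length = 2, mean = 13/2 ≈ 6.500
  cycle 1 → 0 → 1: weight = 8, length = 2, mean = 8/2 ≈ 4.000
Minimum mean = 3.000, attained e.g. along the cycle 1 → 1 with weight 3 and length 1. So λ(A) = 3/1 = 3.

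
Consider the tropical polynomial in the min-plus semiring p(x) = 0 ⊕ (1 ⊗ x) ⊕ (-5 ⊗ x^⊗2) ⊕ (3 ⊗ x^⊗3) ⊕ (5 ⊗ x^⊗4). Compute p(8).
p(8) = 0

A tropical monomial a ⊗ x^⊗i evaluates to a + i · x. Evaluating each term at x = 8:
  Term 0 contributes 0 + 0 · 8 = 0
  Term 1 contributes 1 + 1 · 8 = 9
  Term 2 contributes -5 + 2 · 8 = 11
  Term 3 contributes 3 + 3 · 8 = 27
  Term 4 contributes 5 + 4 · 8 = 37
p(8) = ⊕ of these = min[0, 9, 11, 27, 37] = 0.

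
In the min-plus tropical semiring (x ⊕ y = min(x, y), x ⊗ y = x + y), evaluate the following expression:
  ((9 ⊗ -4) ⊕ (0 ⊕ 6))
((9 ⊗ -4) ⊕ (0 ⊕ 6)) = 0

Expand innermost to outermost. Recall ⊕ takes the minimum of its arguments and ⊗ takes their sum. Working out the expression ((9 ⊗ -4) ⊕ (0 ⊕ 6)) gives 0.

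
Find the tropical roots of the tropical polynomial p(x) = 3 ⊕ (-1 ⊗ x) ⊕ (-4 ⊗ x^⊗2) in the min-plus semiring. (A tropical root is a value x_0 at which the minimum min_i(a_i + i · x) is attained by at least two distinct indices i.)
Roots: {3, 4}

Each tropical root is a break point of the lower envelope of the lines y = a_i + i · x (there are 3 lines, with slopes 0, 1, ..., 2). Only the lines that attain the minimum somewhere contribute to roots; other lines are dominated. Here the surviving (envelope) indices are i = 2, i = 1, i = 0.
Intersections between consecutive envelope lines give the roots: for adjacent envelope indices i < j the intersection is x = (a_i − a_j) / (j − i). Reading off the sorted break points: {3, 4}.
Verification: at each break x_0, at least two indices attain the minimum of min_i(a_i + i · x_0).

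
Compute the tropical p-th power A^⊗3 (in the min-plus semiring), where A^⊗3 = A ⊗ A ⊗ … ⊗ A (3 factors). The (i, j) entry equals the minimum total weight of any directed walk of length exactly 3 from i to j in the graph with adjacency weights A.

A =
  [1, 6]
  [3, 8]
A^⊗3 =
  [3, 8]
  [5, 10]

Each entry (A^⊗3)_ij equals the minimum over all length-3 walks i = v_0 → v_1 → … → v_3 = j of Σ_t A[v_t][v_{t+1}]. For example, for (i, j) = (0, 1) we minimise over 4 possible intermediate vertex sequences; the minimum is 8, attained along the walk 0 → 0 → 0 → 1.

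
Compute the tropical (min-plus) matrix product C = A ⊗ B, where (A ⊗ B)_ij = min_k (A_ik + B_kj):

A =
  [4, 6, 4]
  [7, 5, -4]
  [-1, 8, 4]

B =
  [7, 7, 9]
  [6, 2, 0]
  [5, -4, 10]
A ⊗ B =
  [9, 0, 6]
  [1, -8, 5]
  [6, 0, 8]

Apply the min-plus product entry-by-entry:
  C[0][0] = min over k of (A[0][0] + B[0][0] = 4 + 7 = 11, A[0][1] + B[1][0] = 6 + 6 = 12, A[0][2] + B[2][0] = 4 + 5 = 9) = 9 (attained at k = 2)
  C[0][1] = min over k of (A[0][0] + B[0][1] = 4 + 7 = 11, A[0][1] + B[1][1] = 6 + 2 = 8, A[0][2] + B[2][1] = 4 + -4 = 0) = 0 (attained at k = 2)
  C[0][2] = min over k of (A[0][0] + B[0][2] = 4 + 9 = 13, A[0][1] + B[1][2] = 6 + 0 = 6, A[0][2] + B[2][2] = 4 + 10 = 14) = 6 (attained at k = 1)
  C[1][0] = min over k of (A[1][0] + B[0][0] = 7 + 7 = 14, A[1][1] + B[1][0] = 5 + 6 = 11, A[1][2] + B[2][0] = -4 + 5 = 1) = 1 (attained at k = 2)
  C[1][1] = min over k of (A[1][0] + B[0][1] = 7 + 7 = 14, A[1][1] + B[1][1] = 5 + 2 = 7, A[1][2] + B[2][1] = -4 + -4 = -8) = -8 (attained at k = 2)
  C[1][2] = min over k of (A[1][0] + B[0][2] = 7 + 9 = 16, A[1][1] + B[1][2] = 5 + 0 = 5, A[1][2] + B[2][2] = -4 + 10 = 6) = 5 (attained at k = 1)
  C[2][0] = min over k of (A[2][0] + B[0][0] = -1 + 7 = 6, A[2][1] + B[1][0] = 8 + 6 = 14, A[2][2] + B[2][0] = 4 + 5 = 9) = 6 (attained at k = 0)
  C[2][1] = min over k of (A[2][0] + B[0][1] = -1 + 7 = 6, A[2][1] + B[1][1] = 8 + 2 = 10, A[2][2] + B[2][1] = 4 + -4 = 0) = 0 (attained at k = 2)
  C[2][2] = min over k of (A[2][0] + B[0][2] = -1 + 9 = 8, A[2][1] + B[1][2] = 8 + 0 = 8, A[2][2] + B[2][2] = 4 + 10 = 14) = 8 (attained at k = 0)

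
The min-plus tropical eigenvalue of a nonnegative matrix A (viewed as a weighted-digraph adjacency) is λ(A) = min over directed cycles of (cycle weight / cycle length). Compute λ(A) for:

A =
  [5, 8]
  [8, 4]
λ(A) = 4

Enumerate directed cycles and compute their means (weight / length). Sample:
  cycle 0 → 0: weight = 5, length = 1, mean = 5/1 ≈ 5.000
  cycle 1 → 1: weight = 4, length = 1, mean = 4/1 ≈ 4.000
  cycle 0 → 1 → 0: weight = 16, length = 2, mean = 16/2 ≈ 8.000
  cycle 1 → 0 → 1: weight = 16, length = 2, mean = 16/2 ≈ 8.000
Minimum mean = 4.000, attained e.g. along the cycle 1 → 1 with weight 4 and length 1. So λ(A) = 4/1 = 4.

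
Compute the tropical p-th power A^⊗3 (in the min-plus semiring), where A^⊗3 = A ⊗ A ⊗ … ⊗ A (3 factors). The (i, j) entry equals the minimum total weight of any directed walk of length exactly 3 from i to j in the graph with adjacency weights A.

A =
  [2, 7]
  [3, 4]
A^⊗3 =
  [6, 11]
  [7, 12]

Each entry (A^⊗3)_ij equals the minimum over all length-3 walks i = v_0 → v_1 → … → v_3 = j of Σ_t A[v_t][v_{t+1}]. For example, for (i, j) = (0, 1) we minimise over 4 possible intermediate vertex sequences; the minimum is 11, attained along the walk 0 → 0 → 0 → 1.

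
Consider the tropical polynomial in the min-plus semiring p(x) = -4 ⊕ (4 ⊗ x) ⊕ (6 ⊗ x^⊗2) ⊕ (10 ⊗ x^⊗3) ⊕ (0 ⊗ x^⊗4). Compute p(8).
p(8) = -4

A tropical monomial a ⊗ x^⊗i evaluates to a + i · x. Evaluating each term at x = 8:
  Term 0 contributes -4 + 0 · 8 = -4
  Term 1 contributes 4 + 1 · 8 = 12
  Term 2 contributes 6 + 2 · 8 = 22
  Term 3 contributes 10 + 3 · 8 = 34
  Term 4 contributes 0 + 4 · 8 = 32
p(8) = ⊕ of these = min[-4, 12, 22, 34, 32] = -4.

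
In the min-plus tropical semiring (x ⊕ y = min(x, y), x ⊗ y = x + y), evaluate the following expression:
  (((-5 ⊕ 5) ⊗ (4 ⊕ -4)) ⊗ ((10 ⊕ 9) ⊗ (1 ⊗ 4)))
(((-5 ⊕ 5) ⊗ (4 ⊕ -4)) ⊗ ((10 ⊕ 9) ⊗ (1 ⊗ 4))) = 5

Expand innermost to outermost. Recall ⊕ takes the minimum of its arguments and ⊗ takes their sum. Working out the expression (((-5 ⊕ 5) ⊗ (4 ⊕ -4)) ⊗ ((10 ⊕ 9) ⊗ (1 ⊗ 4))) gives 5.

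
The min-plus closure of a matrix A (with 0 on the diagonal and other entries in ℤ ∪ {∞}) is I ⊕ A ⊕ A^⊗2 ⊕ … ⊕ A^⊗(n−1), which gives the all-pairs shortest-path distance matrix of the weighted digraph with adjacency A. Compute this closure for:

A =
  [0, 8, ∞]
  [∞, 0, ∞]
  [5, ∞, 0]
Closure =
  [0, 8, ∞]
  [∞, 0, ∞]
  [5, 13, 0]

This is the Floyd-Warshall all-pairs shortest-path computation. For each intermediate vertex k = 0, 1, …, 2, update dist[i][j] ← min(dist[i][j], dist[i][k] + dist[k][j]). The final matrix gives, for each (i, j), the minimum total weight of any directed path from i to j (possibly empty when i = j).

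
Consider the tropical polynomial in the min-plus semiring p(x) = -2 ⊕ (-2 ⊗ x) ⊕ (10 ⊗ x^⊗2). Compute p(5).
p(5) = -2

A tropical monomial a ⊗ x^⊗i evaluates to a + i · x. Evaluating each term at x = 5:
  Term 0 contributes -2 + 0 · 5 = -2
  Term 1 contributes -2 + 1 · 5 = 3
  Term 2 contributes 10 + 2 · 5 = 20
p(5) = ⊕ of these = min[-2, 3, 20] = -2.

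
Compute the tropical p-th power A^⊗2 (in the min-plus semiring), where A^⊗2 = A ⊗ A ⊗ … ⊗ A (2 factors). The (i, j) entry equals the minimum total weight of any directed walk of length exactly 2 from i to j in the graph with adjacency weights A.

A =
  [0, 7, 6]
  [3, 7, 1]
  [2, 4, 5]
A^⊗2 =
  [0, 7, 6]
  [3, 5, 6]
  [2, 9, 5]

Each entry (A^⊗2)_ij equals the minimum over all length-2 walks i = v_0 → v_1 → … → v_2 = j of Σ_t A[v_t][v_{t+1}]. For example, for (i, j) = (0, 2) we minimise over 3 possible intermediate vertex sequences; the minimum is 6, attained along the walk 0 → 0 → 2.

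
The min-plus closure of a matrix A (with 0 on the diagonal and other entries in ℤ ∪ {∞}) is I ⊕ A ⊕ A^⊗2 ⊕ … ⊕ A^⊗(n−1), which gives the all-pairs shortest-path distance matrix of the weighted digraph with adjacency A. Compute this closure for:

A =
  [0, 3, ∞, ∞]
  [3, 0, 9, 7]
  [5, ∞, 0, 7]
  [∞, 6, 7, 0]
Closure =
  [0, 3, 12, 10]
  [3, 0, 9, 7]
  [5, 8, 0, 7]
  [9, 6, 7, 0]

This is the Floyd-Warshall all-pairs shortest-path computation. For each intermediate vertex k = 0, 1, …, 3, update dist[i][j] ← min(dist[i][j], dist[i][k] + dist[k][j]). The final matrix gives, for each (i, j), the minimum total weight of any directed path from i to j (possibly empty when i = j).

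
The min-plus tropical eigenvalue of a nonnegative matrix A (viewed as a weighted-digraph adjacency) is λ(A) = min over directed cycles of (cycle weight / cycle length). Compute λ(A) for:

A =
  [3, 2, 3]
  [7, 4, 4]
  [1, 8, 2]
λ(A) = 2

Enumerate directed cycles and compute their means (weight / length). Sample:
  cycle 0 → 0: weight = 3, length = 1, mean = 3/1 ≈ 3.000
  cycle 1 → 1: weight = 4, length = 1, mean = 4/1 ≈ 4.000
  cycle 2 → 2: weight = 2, length = 1, mean = 2/1 ≈ 2.000
  cycle 0 → 1 → 0: weight = 9, length = 2, mean = 9/2 ≈ 4.500
  cycle 0 → 2 → 0: weight = 4, length = 2, mean = 4/2 ≈ 2.000
  cycle 1 → 0 → 1: weight = 9, length = 2, mean = 9/2 ≈ 4.500
Minimum mean = 2.000, attained e.g. along the cycle 2 → 2 with weight 2 and length 1. So λ(A) = 2/1 = 2.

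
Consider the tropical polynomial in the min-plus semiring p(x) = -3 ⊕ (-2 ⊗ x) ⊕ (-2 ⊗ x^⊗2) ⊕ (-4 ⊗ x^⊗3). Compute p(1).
p(1) = -3

A tropical monomial a ⊗ x^⊗i evaluates to a + i · x. Evaluating each term at x = 1:
  Term 0 contributes -3 + 0 · 1 = -3
  Term 1 contributes -2 + 1 · 1 = -1
  Term 2 contributes -2 + 2 · 1 = 0
  Term 3 contributes -4 + 3 · 1 = -1
p(1) = ⊕ of these = min[-3, -1, 0, -1] = -3.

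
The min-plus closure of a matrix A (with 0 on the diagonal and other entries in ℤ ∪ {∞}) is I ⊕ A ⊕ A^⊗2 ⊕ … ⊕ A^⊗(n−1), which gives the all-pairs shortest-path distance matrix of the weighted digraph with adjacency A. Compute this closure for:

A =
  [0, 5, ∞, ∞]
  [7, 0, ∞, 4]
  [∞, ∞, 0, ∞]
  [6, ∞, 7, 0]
Closure =
  [0, 5, 16, 9]
  [7, 0, 11, 4]
  [∞, ∞, 0, ∞]
  [6, 11, 7, 0]

This is the Floyd-Warshall all-pairs shortest-path computation. For each intermediate vertex k = 0, 1, …, 3, update dist[i][j] ← min(dist[i][j], dist[i][k] + dist[k][j]). The final matrix gives, for each (i, j), the minimum total weight of any directed path from i to j (possibly empty when i = j).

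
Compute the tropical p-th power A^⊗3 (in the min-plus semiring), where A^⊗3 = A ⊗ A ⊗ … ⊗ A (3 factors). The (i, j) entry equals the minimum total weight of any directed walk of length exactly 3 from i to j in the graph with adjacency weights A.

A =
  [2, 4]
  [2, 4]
A^⊗3 =
  [6, 8]
  [6, 8]

Each entry (A^⊗3)_ij equals the minimum over all length-3 walks i = v_0 → v_1 → … → v_3 = j of Σ_t A[v_t][v_{t+1}]. For example, for (i, j) = (0, 1) we minimise over 4 possible intermediate vertex sequences; the minimum is 8, attained along the walk 0 → 0 → 0 → 1.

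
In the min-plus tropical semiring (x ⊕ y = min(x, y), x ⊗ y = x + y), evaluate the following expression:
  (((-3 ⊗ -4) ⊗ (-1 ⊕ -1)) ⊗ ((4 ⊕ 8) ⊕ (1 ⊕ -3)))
(((-3 ⊗ -4) ⊗ (-1 ⊕ -1)) ⊗ ((4 ⊕ 8) ⊕ (1 ⊕ -3))) = -11

Expand innermost to outermost. Recall ⊕ takes the minimum of its arguments and ⊗ takes their sum. Working out the expression (((-3 ⊗ -4) ⊗ (-1 ⊕ -1)) ⊗ ((4 ⊕ 8) ⊕ (1 ⊕ -3))) gives -11.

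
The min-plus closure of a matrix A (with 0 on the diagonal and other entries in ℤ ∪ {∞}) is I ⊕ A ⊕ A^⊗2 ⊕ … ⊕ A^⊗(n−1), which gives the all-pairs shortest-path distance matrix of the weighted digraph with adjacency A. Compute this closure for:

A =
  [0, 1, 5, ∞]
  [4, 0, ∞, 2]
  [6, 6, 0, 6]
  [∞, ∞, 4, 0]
Closure =
  [0, 1, 5, 3]
  [4, 0, 6, 2]
  [6, 6, 0, 6]
  [10, 10, 4, 0]

This is the Floyd-Warshall all-pairs shortest-path computation. For each intermediate vertex k = 0, 1, …, 3, update dist[i][j] ← min(dist[i][j], dist[i][k] + dist[k][j]). The final matrix gives, for each (i, j), the minimum total weight of any directed path from i to j (possibly empty when i = j).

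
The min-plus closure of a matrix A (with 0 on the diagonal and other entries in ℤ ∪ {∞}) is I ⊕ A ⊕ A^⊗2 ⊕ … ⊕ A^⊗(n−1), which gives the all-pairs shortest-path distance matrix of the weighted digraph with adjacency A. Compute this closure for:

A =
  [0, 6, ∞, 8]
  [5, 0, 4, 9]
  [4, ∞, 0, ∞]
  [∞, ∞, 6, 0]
Closure =
  [0, 6, 10, 8]
  [5, 0, 4, 9]
  [4, 10, 0, 12]
  [10, 16, 6, 0]

This is the Floyd-Warshall all-pairs shortest-path computation. For each intermediate vertex k = 0, 1, …, 3, update dist[i][j] ← min(dist[i][j], dist[i][k] + dist[k][j]). The final matrix gives, for each (i, j), the minimum total weight of any directed path from i to j (possibly empty when i = j).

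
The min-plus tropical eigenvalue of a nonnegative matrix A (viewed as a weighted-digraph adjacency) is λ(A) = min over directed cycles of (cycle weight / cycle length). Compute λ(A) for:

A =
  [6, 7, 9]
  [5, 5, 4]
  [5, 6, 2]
λ(A) = 2

Enumerate directed cycles and compute their means (weight / length). Sample:
  cycle 0 → 0: weight = 6, length = 1, mean = 6/1 ≈ 6.000
  cycle 1 → 1: weight = 5, length = 1, mean = 5/1 ≈ 5.000
  cycle 2 → 2: weight = 2, length = 1, mean = 2/1 ≈ 2.000
  cycle 0 → 1 → 0: weight = 12, length = 2, mean = 12/2 ≈ 6.000
  cycle 0 → 2 → 0: weight = 14, length = 2, mean = 14/2 ≈ 7.000
  cycle 1 → 0 → 1: weight = 12, length = 2, mean = 12/2 ≈ 6.000
Minimum mean = 2.000, attained e.g. along the cycle 2 → 2 with weight 2 and length 1. So λ(A) = 2/1 = 2.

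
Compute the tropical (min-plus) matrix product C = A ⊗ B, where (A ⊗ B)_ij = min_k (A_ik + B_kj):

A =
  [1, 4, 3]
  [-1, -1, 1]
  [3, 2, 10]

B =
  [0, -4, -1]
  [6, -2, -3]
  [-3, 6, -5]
A ⊗ B =
  [0, -3, -2]
  [-2, -5, -4]
  [3, -1, -1]

Apply the min-plus product entry-by-entry:
  C[0][0] = min over k of (A[0][0] + B[0][0] = 1 + 0 = 1, A[0][1] + B[1][0] = 4 + 6 = 10, A[0][2] + B[2][0] = 3 + -3 = 0) = 0 (attained at k = 2)
  C[0][1] = min over k of (A[0][0] + B[0][1] = 1 + -4 = -3, A[0][1] + B[1][1] = 4 + -2 = 2, A[0][2] + B[2][1] = 3 + 6 = 9) = -3 (attained at k = 0)
  C[0][2] = min over k of (A[0][0] + B[0][2] = 1 + -1 = 0, A[0][1] + B[1][2] = 4 + -3 = 1, A[0][2] + B[2][2] = 3 + -5 = -2) = -2 (attained at k = 2)
  C[1][0] = min over k of (A[1][0] + B[0][0] = -1 + 0 = -1, A[1][1] + B[1][0] = -1 + 6 = 5, A[1][2] + B[2][0] = 1 + -3 = -2) = -2 (attained at k = 2)
  C[1][1] = min over k of (A[1][0] + B[0][1] = -1 + -4 = -5, A[1][1] + B[1][1] = -1 + -2 = -3, A[1][2] + B[2][1] = 1 + 6 = 7) = -5 (attained at k = 0)
  C[1][2] = min over k of (A[1][0] + B[0][2] = -1 + -1 = -2, A[1][1] + B[1][2] = -1 + -3 = -4, A[1][2] + B[2][2] = 1 + -5 = -4) = -4 (attained at k = 1)
  C[2][0] = min over k of (A[2][0] + B[0][0] = 3 + 0 = 3, A[2][1] + B[1][0] = 2 + 6 = 8, A[2][2] + B[2][0] = 10 + -3 = 7) = 3 (attained at k = 0)
  C[2][1] = min over k of (A[2][0] + B[0][1] = 3 + -4 = -1, A[2][1] + B[1][1] = 2 + -2 = 0, A[2][2] + B[2][1] = 10 + 6 = 16) = -1 (attained at k = 0)
  C[2][2] = min over k of (A[2][0] + B[0][2] = 3 + -1 = 2, A[2][1] + B[1][2] = 2 + -3 = -1, A[2][2] + B[2][2] = 10 + -5 = 5) = -1 (attained at k = 1)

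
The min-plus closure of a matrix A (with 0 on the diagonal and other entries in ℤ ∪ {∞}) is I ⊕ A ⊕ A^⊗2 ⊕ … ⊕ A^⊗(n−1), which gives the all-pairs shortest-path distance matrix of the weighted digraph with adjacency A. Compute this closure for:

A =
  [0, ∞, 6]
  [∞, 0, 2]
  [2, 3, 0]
Closure =
  [0, 9, 6]
  [4, 0, 2]
  [2, 3, 0]

This is the Floyd-Warshall all-pairs shortest-path computation. For each intermediate vertex k = 0, 1, …, 2, update dist[i][j] ← min(dist[i][j], dist[i][k] + dist[k][j]). The final matrix gives, for each (i, j), the minimum total weight of any directed path from i to j (possibly empty when i = j).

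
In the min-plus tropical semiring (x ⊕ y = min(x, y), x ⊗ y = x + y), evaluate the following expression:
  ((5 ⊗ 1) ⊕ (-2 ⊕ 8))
((5 ⊗ 1) ⊕ (-2 ⊕ 8)) = -2

Expand innermost to outermost. Recall ⊕ takes the minimum of its arguments and ⊗ takes their sum. Working out the expression ((5 ⊗ 1) ⊕ (-2 ⊕ 8)) gives -2.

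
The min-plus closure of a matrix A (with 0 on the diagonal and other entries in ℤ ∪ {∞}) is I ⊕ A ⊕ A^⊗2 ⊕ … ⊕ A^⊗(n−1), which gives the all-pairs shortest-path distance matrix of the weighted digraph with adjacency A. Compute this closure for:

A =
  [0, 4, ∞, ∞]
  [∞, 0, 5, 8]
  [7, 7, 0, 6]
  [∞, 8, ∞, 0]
Closure =
  [0, 4, 9, 12]
  [12, 0, 5, 8]
  [7, 7, 0, 6]
  [20, 8, 13, 0]

This is the Floyd-Warshall all-pairs shortest-path computation. For each intermediate vertex k = 0, 1, …, 3, update dist[i][j] ← min(dist[i][j], dist[i][k] + dist[k][j]). The final matrix gives, for each (i, j), the minimum total weight of any directed path from i to j (possibly empty when i = j).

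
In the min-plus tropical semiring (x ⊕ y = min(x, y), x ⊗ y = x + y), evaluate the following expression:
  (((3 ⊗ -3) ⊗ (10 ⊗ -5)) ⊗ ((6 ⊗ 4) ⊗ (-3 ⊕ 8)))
(((3 ⊗ -3) ⊗ (10 ⊗ -5)) ⊗ ((6 ⊗ 4) ⊗ (-3 ⊕ 8))) = 12

Expand innermost to outermost. Recall ⊕ takes the minimum of its arguments and ⊗ takes their sum. Working out the expression (((3 ⊗ -3) ⊗ (10 ⊗ -5)) ⊗ ((6 ⊗ 4) ⊗ (-3 ⊕ 8))) gives 12.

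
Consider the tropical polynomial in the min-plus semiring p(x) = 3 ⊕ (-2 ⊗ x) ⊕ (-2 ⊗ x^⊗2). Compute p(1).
p(1) = -1

A tropical monomial a ⊗ x^⊗i evaluates to a + i · x. Evaluating each term at x = 1:
  Term 0 contributes 3 + 0 · 1 = 3
  Term 1 contributes -2 + 1 · 1 = -1
  Term 2 contributes -2 + 2 · 1 = 0
p(1) = ⊕ of these = min[3, -1, 0] = -1.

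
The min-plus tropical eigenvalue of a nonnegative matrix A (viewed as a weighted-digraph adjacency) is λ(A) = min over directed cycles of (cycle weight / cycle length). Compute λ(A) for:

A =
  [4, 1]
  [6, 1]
λ(A) = 1

Enumerate directed cycles and compute their means (weight / length). Sample:
  cycle 0 → 0: weight = 4, length = 1, mean = 4/1 ≈ 4.000
  cycle 1 → 1: weight = 1, length = 1, mean = 1/1 ≈ 1.000
  cycle 0 → 1 → 0: weight = 7, length = 2, mean = 7/2 ≈ 3.500
  cycle 1 → 0 → 1: weight = 7, length = 2, mean = 7/2 ≈ 3.500
Minimum mean = 1.000, attained e.g. along the cycle 1 → 1 with weight 1 and length 1. So λ(A) = 1/1 = 1.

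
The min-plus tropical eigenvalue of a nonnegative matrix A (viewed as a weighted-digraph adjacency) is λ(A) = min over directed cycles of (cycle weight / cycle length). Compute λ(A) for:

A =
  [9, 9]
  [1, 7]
λ(A) = 5

Enumerate directed cycles and compute their means (weight / length). Sample:
  cycle 0 → 0: weight = 9, length = 1, mean = 9/1 ≈ 9.000
  cycle 1 → 1: weight = 7, length = 1, mean = 7/1 ≈ 7.000
  cycle 0 → 1 → 0: weight = 10, length = 2, mean = 10/2 ≈ 5.000
  cycle 1 → 0 → 1: weight = 10, length = 2, mean = 10/2 ≈ 5.000
Minimum mean = 5.000, attained e.g. along the cycle 0 → 1 → 0 with weight 10 and length 2. So λ(A) = 10/2 = 5.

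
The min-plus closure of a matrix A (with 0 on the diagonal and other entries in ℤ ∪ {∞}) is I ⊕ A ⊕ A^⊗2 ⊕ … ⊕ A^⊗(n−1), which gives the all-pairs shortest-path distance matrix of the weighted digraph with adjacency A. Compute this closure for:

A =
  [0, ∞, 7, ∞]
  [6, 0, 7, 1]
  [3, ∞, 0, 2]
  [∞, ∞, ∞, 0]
Closure =
  [0, ∞, 7, 9]
  [6, 0, 7, 1]
  [3, ∞, 0, 2]
  [∞, ∞, ∞, 0]

This is the Floyd-Warshall all-pairs shortest-path computation. For each intermediate vertex k = 0, 1, …, 3, update dist[i][j] ← min(dist[i][j], dist[i][k] + dist[k][j]). The final matrix gives, for each (i, j), the minimum total weight of any directed path from i to j (possibly empty when i = j).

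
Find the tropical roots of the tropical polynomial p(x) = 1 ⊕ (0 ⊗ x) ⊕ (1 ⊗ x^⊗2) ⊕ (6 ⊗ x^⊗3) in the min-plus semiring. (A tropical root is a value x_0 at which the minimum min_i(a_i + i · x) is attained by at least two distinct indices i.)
Roots: {-5, -1, 1}

Each tropical root is a break point of the lower envelope of the lines y = a_i + i · x (there are 4 lines, with slopes 0, 1, ..., 3). Only the lines that attain the minimum somewhere contribute to roots; other lines are dominated. Here the surviving (envelope) indices are i = 3, i = 2, i = 1, i = 0.
Intersections between consecutive envelope lines give the roots: for adjacent envelope indices i < j the intersection is x = (a_i − a_j) / (j − i). Reading off the sorted break points: {-5, -1, 1}.
Verification: at each break x_0, at least two indices attain the minimum of min_i(a_i + i · x_0).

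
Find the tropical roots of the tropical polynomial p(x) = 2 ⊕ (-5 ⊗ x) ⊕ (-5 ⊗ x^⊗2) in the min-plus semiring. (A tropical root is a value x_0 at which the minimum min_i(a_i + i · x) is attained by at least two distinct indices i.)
Roots: {0, 7}

Each tropical root is a break point of the lower envelope of the lines y = a_i + i · x (there are 3 lines, with slopes 0, 1, ..., 2). Only the lines that attain the minimum somewhere contribute to roots; other lines are dominated. Here the surviving (envelope) indices are i = 2, i = 1, i = 0.
Intersections between consecutive envelope lines give the roots: for adjacent envelope indices i < j the intersection is x = (a_i − a_j) / (j − i). Reading off the sorted break points: {0, 7}.
Verification: at each break x_0, at least two indices attain the minimum of min_i(a_i + i · x_0).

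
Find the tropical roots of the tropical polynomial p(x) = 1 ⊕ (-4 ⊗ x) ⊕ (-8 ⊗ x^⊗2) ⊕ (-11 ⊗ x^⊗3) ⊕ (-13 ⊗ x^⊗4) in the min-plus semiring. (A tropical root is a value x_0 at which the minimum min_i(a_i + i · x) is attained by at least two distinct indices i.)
Roots: {2, 3, 4, 5}

Each tropical root is a break point of the lower envelope of the lines y = a_i + i · x (there are 5 lines, with slopes 0, 1, ..., 4). Only the lines that attain the minimum somewhere contribute to roots; other lines are dominated. Here the surviving (envelope) indices are i = 4, i = 3, i = 2, i = 1, i = 0.
Intersections between consecutive envelope lines give the roots: for adjacent envelope indices i < j the intersection is x = (a_i − a_j) / (j − i). Reading off the sorted break points: {2, 3, 4, 5}.
Verification: at each break x_0, at least two indices attain the minimum of min_i(a_i + i · x_0).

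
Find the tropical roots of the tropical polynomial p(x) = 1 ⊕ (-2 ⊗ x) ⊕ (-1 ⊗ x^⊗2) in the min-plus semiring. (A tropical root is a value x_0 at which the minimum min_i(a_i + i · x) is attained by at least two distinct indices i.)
Roots: {-1, 3}

Each tropical root is a break point of the lower envelope of the lines y = a_i + i · x (there are 3 lines, with slopes 0, 1, ..., 2). Only the lines that attain the minimum somewhere contribute to roots; other lines are dominated. Here the surviving (envelope) indices are i = 2, i = 1, i = 0.
Intersections between consecutive envelope lines give the roots: for adjacent envelope indices i < j the intersection is x = (a_i − a_j) / (j − i). Reading off the sorted break points: {-1, 3}.
Verification: at each break x_0, at least two indices attain the minimum of min_i(a_i + i · x_0).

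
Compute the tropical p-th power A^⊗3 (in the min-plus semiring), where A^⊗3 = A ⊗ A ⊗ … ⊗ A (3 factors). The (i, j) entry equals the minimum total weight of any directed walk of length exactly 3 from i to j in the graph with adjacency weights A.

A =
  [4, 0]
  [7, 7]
A^⊗3 =
  [11, 7]
  [14, 11]

Each entry (A^⊗3)_ij equals the minimum over all length-3 walks i = v_0 → v_1 → … → v_3 = j of Σ_t A[v_t][v_{t+1}]. For example, for (i, j) = (0, 1) we minimise over 4 possible intermediate vertex sequences; the minimum is 7, attained along the walk 0 → 1 → 0 → 1.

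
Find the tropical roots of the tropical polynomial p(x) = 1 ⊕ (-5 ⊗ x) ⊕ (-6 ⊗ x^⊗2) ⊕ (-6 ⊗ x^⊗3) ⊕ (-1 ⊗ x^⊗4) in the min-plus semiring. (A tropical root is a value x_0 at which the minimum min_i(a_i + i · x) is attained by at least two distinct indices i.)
Roots: {-5, 0, 1, 6}

Each tropical root is a break point of the lower envelope of the lines y = a_i + i · x (there are 5 lines, with slopes 0, 1, ..., 4). Only the lines that attain the minimum somewhere contribute to roots; other lines are dominated. Here the surviving (envelope) indices are i = 4, i = 3, i = 2, i = 1, i = 0.
Intersections between consecutive envelope lines give the roots: for adjacent envelope indices i < j the intersection is x = (a_i − a_j) / (j − i). Reading off the sorted break points: {-5, 0, 1, 6}.
Verification: at each break x_0, at least two indices attain the minimum of min_i(a_i + i · x_0).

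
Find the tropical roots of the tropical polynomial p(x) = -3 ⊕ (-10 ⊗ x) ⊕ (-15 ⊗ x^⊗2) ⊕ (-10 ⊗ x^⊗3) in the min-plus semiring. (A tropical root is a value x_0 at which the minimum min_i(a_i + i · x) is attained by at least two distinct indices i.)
Roots: {-5, 5, 7}

Each tropical root is a break point of the lower envelope of the lines y = a_i + i · x (there are 4 lines, with slopes 0, 1, ..., 3). Only the lines that attain the minimum somewhere contribute to roots; other lines are dominated. Here the surviving (envelope) indices are i = 3, i = 2, i = 1, i = 0.
Intersections between consecutive envelope lines give the roots: for adjacent envelope indices i < j the intersection is x = (a_i − a_j) / (j − i). Reading off the sorted break points: {-5, 5, 7}.
Verification: at each break x_0, at least two indices attain the minimum of min_i(a_i + i · x_0).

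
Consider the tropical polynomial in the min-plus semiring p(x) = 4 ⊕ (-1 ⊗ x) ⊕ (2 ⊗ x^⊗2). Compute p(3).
p(3) = 2

A tropical monomial a ⊗ x^⊗i evaluates to a + i · x. Evaluating each term at x = 3:
  Term 0 contributes 4 + 0 · 3 = 4
  Term 1 contributes -1 + 1 · 3 = 2
  Term 2 contributes 2 + 2 · 3 = 8
p(3) = ⊕ of these = min[4, 2, 8] = 2.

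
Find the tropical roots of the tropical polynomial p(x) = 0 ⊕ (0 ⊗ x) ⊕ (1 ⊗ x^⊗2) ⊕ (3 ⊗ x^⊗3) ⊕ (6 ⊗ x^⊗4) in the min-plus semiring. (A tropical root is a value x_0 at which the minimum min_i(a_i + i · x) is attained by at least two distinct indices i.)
Roots: {-3, -2, -1, 0}

Each tropical root is a break point of the lower envelope of the lines y = a_i + i · x (there are 5 lines, with slopes 0, 1, ..., 4). Only the lines that attain the minimum somewhere contribute to roots; other lines are dominated. Here the surviving (envelope) indices are i = 4, i = 3, i = 2, i = 1, i = 0.
Intersections between consecutive envelope lines give the roots: for adjacent envelope indices i < j the intersection is x = (a_i − a_j) / (j − i). Reading off the sorted break points: {-3, -2, -1, 0}.
Verification: at each break x_0, at least two indices attain the minimum of min_i(a_i + i · x_0).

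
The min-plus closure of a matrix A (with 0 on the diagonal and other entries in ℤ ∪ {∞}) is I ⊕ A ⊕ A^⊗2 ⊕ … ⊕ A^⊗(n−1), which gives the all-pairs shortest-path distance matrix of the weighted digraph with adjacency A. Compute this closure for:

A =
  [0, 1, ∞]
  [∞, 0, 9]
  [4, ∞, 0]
Closure =
  [0, 1, 10]
  [13, 0, 9]
  [4, 5, 0]

This is the Floyd-Warshall all-pairs shortest-path computation. For each intermediate vertex k = 0, 1, …, 2, update dist[i][j] ← min(dist[i][j], dist[i][k] + dist[k][j]). The final matrix gives, for each (i, j), the minimum total weight of any directed path from i to j (possibly empty when i = j).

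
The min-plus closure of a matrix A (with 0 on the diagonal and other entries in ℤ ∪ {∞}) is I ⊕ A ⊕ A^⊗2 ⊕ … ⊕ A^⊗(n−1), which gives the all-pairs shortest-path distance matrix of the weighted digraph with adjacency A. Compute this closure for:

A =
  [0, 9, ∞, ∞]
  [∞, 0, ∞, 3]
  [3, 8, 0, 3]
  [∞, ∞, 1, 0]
Closure =
  [0, 9, 13, 12]
  [7, 0, 4, 3]
  [3, 8, 0, 3]
  [4, 9, 1, 0]

This is the Floyd-Warshall all-pairs shortest-path computation. For each intermediate vertex k = 0, 1, …, 3, update dist[i][j] ← min(dist[i][j], dist[i][k] + dist[k][j]). The final matrix gives, for each (i, j), the minimum total weight of any directed path from i to j (possibly empty when i = j).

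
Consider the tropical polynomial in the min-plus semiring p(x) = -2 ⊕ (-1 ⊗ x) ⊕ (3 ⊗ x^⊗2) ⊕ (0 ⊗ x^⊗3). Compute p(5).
p(5) = -2

A tropical monomial a ⊗ x^⊗i evaluates to a + i · x. Evaluating each term at x = 5:
  Term 0 contributes -2 + 0 · 5 = -2
  Term 1 contributes -1 + 1 · 5 = 4
  Term 2 contributes 3 + 2 · 5 = 13
  Term 3 contributes 0 + 3 · 5 = 15
p(5) = ⊕ of these = min[-2, 4, 13, 15] = -2.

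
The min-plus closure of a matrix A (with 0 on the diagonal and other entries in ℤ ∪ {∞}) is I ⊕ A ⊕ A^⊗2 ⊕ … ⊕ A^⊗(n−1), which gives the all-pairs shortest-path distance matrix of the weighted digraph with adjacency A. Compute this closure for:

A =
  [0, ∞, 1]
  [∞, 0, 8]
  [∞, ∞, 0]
Closure =
  [0, ∞, 1]
  [∞, 0, 8]
  [∞, ∞, 0]

This is the Floyd-Warshall all-pairs shortest-path computation. For each intermediate vertex k = 0, 1, …, 2, update dist[i][j] ← min(dist[i][j], dist[i][k] + dist[k][j]). The final matrix gives, for each (i, j), the minimum total weight of any directed path from i to j (possibly empty when i = j).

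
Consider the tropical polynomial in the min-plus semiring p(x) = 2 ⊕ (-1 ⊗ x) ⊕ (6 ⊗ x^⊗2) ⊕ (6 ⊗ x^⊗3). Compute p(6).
p(6) = 2

A tropical monomial a ⊗ x^⊗i evaluates to a + i · x. Evaluating each term at x = 6:
  Term 0 contributes 2 + 0 · 6 = 2
  Term 1 contributes -1 + 1 · 6 = 5
  Term 2 contributes 6 + 2 · 6 = 18
  Term 3 contributes 6 + 3 · 6 = 24
p(6) = ⊕ of these = min[2, 5, 18, 24] = 2.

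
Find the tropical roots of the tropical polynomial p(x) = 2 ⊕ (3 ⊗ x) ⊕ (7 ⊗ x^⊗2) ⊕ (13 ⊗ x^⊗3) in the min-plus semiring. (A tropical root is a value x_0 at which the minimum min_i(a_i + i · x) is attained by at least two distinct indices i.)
Roots: {-6, -4, -1}

Each tropical root is a break point of the lower envelope of the lines y = a_i + i · x (there are 4 lines, with slopes 0, 1, ..., 3). Only the lines that attain the minimum somewhere contribute to roots; other lines are dominated. Here the surviving (envelope) indices are i = 3, i = 2, i = 1, i = 0.
Intersections between consecutive envelope lines give the roots: for adjacent envelope indices i < j the intersection is x = (a_i − a_j) / (j − i). Reading off the sorted break points: {-6, -4, -1}.
Verification: at each break x_0, at least two indices attain the minimum of min_i(a_i + i · x_0).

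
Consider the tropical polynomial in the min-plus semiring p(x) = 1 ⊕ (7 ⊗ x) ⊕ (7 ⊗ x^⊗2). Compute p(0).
p(0) = 1

A tropical monomial a ⊗ x^⊗i evaluates to a + i · x. Evaluating each term at x = 0:
  Term 0 contributes 1 + 0 · 0 = 1
  Term 1 contributes 7 + 1 · 0 = 7
  Term 2 contributes 7 + 2 · 0 = 7
p(0) = ⊕ of these = min[1, 7, 7] = 1.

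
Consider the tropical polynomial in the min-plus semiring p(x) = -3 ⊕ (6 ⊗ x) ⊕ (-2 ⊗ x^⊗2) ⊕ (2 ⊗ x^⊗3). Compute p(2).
p(2) = -3

A tropical monomial a ⊗ x^⊗i evaluates to a + i · x. Evaluating each term at x = 2:
  Term 0 contributes -3 + 0 · 2 = -3
  Term 1 contributes 6 + 1 · 2 = 8
  Term 2 contributes -2 + 2 · 2 = 2
  Term 3 contributes 2 + 3 · 2 = 8
p(2) = ⊕ of these = min[-3, 8, 2, 8] = -3.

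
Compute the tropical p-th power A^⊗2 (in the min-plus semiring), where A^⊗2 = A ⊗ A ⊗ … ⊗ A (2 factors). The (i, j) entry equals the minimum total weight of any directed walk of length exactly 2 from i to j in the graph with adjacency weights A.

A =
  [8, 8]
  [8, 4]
A^⊗2 =
  [16, 12]
  [12, 8]

Each entry (A^⊗2)_ij equals the minimum over all length-2 walks i = v_0 → v_1 → … → v_2 = j of Σ_t A[v_t][v_{t+1}]. For example, for (i, j) = (0, 1) we minimise over 2 possible intermediate vertex sequences; the minimum is 12, attained along the walk 0 → 1 → 1.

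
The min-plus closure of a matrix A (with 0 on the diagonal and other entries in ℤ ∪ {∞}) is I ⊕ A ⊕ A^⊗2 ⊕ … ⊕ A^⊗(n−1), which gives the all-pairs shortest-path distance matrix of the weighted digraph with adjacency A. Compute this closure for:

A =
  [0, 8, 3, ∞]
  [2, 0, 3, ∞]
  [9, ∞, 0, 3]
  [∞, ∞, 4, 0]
Closure =
  [0, 8, 3, 6]
  [2, 0, 3, 6]
  [9, 17, 0, 3]
  [13, 21, 4, 0]

This is the Floyd-Warshall all-pairs shortest-path computation. For each intermediate vertex k = 0, 1, …, 3, update dist[i][j] ← min(dist[i][j], dist[i][k] + dist[k][j]). The final matrix gives, for each (i, j), the minimum total weight of any directed path from i to j (possibly empty when i = j).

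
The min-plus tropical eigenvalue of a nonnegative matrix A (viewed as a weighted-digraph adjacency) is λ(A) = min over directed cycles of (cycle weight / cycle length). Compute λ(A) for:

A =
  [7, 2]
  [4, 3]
λ(A) = 3

Enumerate directed cycles and compute their means (weight / length). Sample:
  cycle 0 → 0: weight = 7, length = 1, mean = 7/1 ≈ 7.000
  cycle 1 → 1: weight = 3, length = 1, mean = 3/1 ≈ 3.000
  cycle 0 → 1 → 0: weight = 6, length = 2, mean = 6/2 ≈ 3.000
  cycle 1 → 0 → 1: weight = 6, length = 2, mean = 6/2 ≈ 3.000
Minimum mean = 3.000, attained e.g. along the cycle 1 → 1 with weight 3 and length 1. So λ(A) = 3/1 = 3.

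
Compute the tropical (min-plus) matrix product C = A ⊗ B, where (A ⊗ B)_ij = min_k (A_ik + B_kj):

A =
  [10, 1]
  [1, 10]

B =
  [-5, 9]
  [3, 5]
A ⊗ B =
  [4, 6]
  [-4, 10]

Apply the min-plus product entry-by-entry:
  C[0][0] = min over k of (A[0][0] + B[0][0] = 10 + -5 = 5, A[0][1] + B[1][0] = 1 + 3 = 4) = 4 (attained at k = 1)
  C[0][1] = min over k of (A[0][0] + B[0][1] = 10 + 9 = 19, A[0][1] + B[1][1] = 1 + 5 = 6) = 6 (attained at k = 1)
  C[1][0] = min over k of (A[1][0] + B[0][0] = 1 + -5 = -4, A[1][1] + B[1][0] = 10 + 3 = 13) = -4 (attained at k = 0)
  C[1][1] = min over k of (A[1][0] + B[0][1] = 1 + 9 = 10, A[1][1] + B[1][1] = 10 + 5 = 15) = 10 (attained at k = 0)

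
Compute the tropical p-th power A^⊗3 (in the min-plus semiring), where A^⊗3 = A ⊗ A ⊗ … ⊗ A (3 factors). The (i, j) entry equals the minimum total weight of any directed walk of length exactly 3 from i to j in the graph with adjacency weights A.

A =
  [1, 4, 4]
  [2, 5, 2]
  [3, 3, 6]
A^⊗3 =
  [3, 6, 6]
  [4, 7, 7]
  [5, 8, 8]

Each entry (A^⊗3)_ij equals the minimum over all length-3 walks i = v_0 → v_1 → … → v_3 = j of Σ_t A[v_t][v_{t+1}]. For example, for (i, j) = (0, 2) we minimise over 9 possible intermediate vertex sequences; the minimum is 6, attained along the walk 0 → 0 → 0 → 2.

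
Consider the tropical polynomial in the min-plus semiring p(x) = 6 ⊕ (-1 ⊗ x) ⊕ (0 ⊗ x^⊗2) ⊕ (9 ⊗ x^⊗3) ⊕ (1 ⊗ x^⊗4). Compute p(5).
p(5) = 4

A tropical monomial a ⊗ x^⊗i evaluates to a + i · x. Evaluating each term at x = 5:
  Term 0 contributes 6 + 0 · 5 = 6
  Term 1 contributes -1 + 1 · 5 = 4
  Term 2 contributes 0 + 2 · 5 = 10
  Term 3 contributes 9 + 3 · 5 = 24
  Term 4 contributes 1 + 4 · 5 = 21
p(5) = ⊕ of these = min[6, 4, 10, 24, 21] = 4.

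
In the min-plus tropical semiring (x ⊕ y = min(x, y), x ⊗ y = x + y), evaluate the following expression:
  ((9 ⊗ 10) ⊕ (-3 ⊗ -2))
((9 ⊗ 10) ⊕ (-3 ⊗ -2)) = -5

Expand innermost to outermost. Recall ⊕ takes the minimum of its arguments and ⊗ takes their sum. Working out the expression ((9 ⊗ 10) ⊕ (-3 ⊗ -2)) gives -5.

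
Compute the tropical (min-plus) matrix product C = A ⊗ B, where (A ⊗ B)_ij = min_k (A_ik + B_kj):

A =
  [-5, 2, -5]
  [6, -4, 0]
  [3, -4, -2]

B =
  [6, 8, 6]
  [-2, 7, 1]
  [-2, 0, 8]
A ⊗ B =
  [-7, -5, 1]
  [-6, 0, -3]
  [-6, -2, -3]

Apply the min-plus product entry-by-entry:
  C[0][0] = min over k of (A[0][0] + B[0][0] = -5 + 6 = 1, A[0][1] + B[1][0] = 2 + -2 = 0, A[0][2] + B[2][0] = -5 + -2 = -7) = -7 (attained at k = 2)
  C[0][1] = min over k of (A[0][0] + B[0][1] = -5 + 8 = 3, A[0][1] + B[1][1] = 2 + 7 = 9, A[0][2] + B[2][1] = -5 + 0 = -5) = -5 (attained at k = 2)
  C[0][2] = min over k of (A[0][0] + B[0][2] = -5 + 6 = 1, A[0][1] + B[1][2] = 2 + 1 = 3, A[0][2] + B[2][2] = -5 + 8 = 3) = 1 (attained at k = 0)
  C[1][0] = min over k of (A[1][0] + B[0][0] = 6 + 6 = 12, A[1][1] + B[1][0] = -4 + -2 = -6, A[1][2] + B[2][0] = 0 + -2 = -2) = -6 (attained at k = 1)
  C[1][1] = min over k of (A[1][0] + B[0][1] = 6 + 8 = 14, A[1][1] + B[1][1] = -4 + 7 = 3, A[1][2] + B[2][1] = 0 + 0 = 0) = 0 (attained at k = 2)
  C[1][2] = min over k of (A[1][0] + B[0][2] = 6 + 6 = 12, A[1][1] + B[1][2] = -4 + 1 = -3, A[1][2] + B[2][2] = 0 + 8 = 8) = -3 (attained at k = 1)
  C[2][0] = min over k of (A[2][0] + B[0][0] = 3 + 6 = 9, A[2][1] + B[1][0] = -4 + -2 = -6, A[2][2] + B[2][0] = -2 + -2 = -4) = -6 (attained at k = 1)
  C[2][1] = min over k of (A[2][0] + B[0][1] = 3 + 8 = 11, A[2][1] + B[1][1] = -4 + 7 = 3, A[2][2] + B[2][1] = -2 + 0 = -2) = -2 (attained at k = 2)
  C[2][2] = min over k of (A[2][0] + B[0][2] = 3 + 6 = 9, A[2][1] + B[1][2] = -4 + 1 = -3, A[2][2] + B[2][2] = -2 + 8 = 6) = -3 (attained at k = 1)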